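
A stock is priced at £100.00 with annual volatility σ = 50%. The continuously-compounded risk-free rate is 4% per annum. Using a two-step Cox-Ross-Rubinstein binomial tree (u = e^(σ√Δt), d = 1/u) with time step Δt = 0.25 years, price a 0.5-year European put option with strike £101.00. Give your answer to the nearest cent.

CRR parameters: u = e^(σ√Δt) = e^(0.5·√0.25) = 1.2840, d = 1/u = 0.7788
Per-period rate: rΔt = 0.04·0.25 = 0.01, so R = e^0.01 = 1.0101
Risk-neutral probability p = (e^0.01 − 0.7788)/(1.2840 − 0.7788) = 0.2312/0.5052 = 0.4577
Terminal stock prices: S_uu = 164.9, S_ud = 100, S_dd = 60.65
Terminal payoffs (K − S): max(-63.87, 0) = 0, max(1, 0) = 1, max(40.35, 0) = 40.35
Node u (S = 128.4): V_u = e^(−0.01)·[0.4577·0.0000 + 0.5423·1.0000] = 0.5369
Node d (S = 77.88): V_d = e^(−0.01)·[0.4577·1.0000 + 0.5423·40.3469] = 22.1150
Node 0 (S = 100): V_0 = e^(−0.01)·[0.4577·0.5369 + 0.5423·22.1150] = 12.1166

£12.12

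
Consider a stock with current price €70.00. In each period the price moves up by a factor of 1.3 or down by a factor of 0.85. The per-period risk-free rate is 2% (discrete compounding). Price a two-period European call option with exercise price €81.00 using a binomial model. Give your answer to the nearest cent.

€5.12

Risk-neutral probability p = (1 + 0.02 − 0.85)/(1.3 − 0.85) = 0.1700/0.4500 = 0.3778
Terminal stock prices: S_uu = 118.3, S_ud = 77.35, S_dd = 50.57
Terminal payoffs (S − K): max(37.3, 0) = 37.3, max(-3.65, 0) = 0, max(-30.43, 0) = 0
Node u (S = 91): V_u = 1/1.02·[0.3778·37.3000 + 0.6222·0.0000] = 13.8148
Node d (S = 59.5): V_d = 1/1.02·[0.3778·0.0000 + 0.6222·0.0000] = 0.0000
Node 0 (S = 70): V_0 = 1/1.02·[0.3778·13.8148 + 0.6222·0.0000] = 5.1166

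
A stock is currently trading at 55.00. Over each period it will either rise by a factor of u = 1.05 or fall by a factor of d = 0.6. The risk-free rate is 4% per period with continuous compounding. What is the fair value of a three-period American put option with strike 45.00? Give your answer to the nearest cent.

0.58

Risk-neutral probability p = (e^0.04 − 0.6)/(1.05 − 0.6) = 0.4408/0.4500 = 0.9796
Terminal stock prices: S_uuu = 63.67, S_uud = 36.38, S_udd = 20.79, S_ddd = 11.88
Terminal payoffs (K − S): max(-18.67, 0) = 0, max(8.617, 0) = 8.617, max(24.21, 0) = 24.21, max(33.12, 0) = 33.12
Node uu (S = 60.64): continuation = e^(−0.04)·[0.9796·0.0000 + 0.0204·8.6175] = 0.1691; exercise value = 0.0000 ≤ continuation, so V_uu = 0.1691
Node ud (S = 34.65): continuation = e^(−0.04)·[0.9796·8.6175 + 0.0204·24.2100] = 8.5855; exercise value = 10.3500 > continuation, so V_ud = 10.3500 (exercise)
Node dd (S = 19.8): continuation = e^(−0.04)·[0.9796·24.2100 + 0.0204·33.1200] = 23.4355; exercise value = 25.2000 > continuation, so V_dd = 25.2000 (exercise)
Node u (S = 57.75): continuation = e^(−0.04)·[0.9796·0.1691 + 0.0204·10.3500] = 0.3622; exercise value = 0.0000 ≤ continuation, so V_u = 0.3622
Node d (S = 33): continuation = e^(−0.04)·[0.9796·10.3500 + 0.0204·25.2000] = 10.2355; exercise value = 12.0000 > continuation, so V_d = 12.0000 (exercise)
Node 0 (S = 55): continuation = e^(−0.04)·[0.9796·0.3622 + 0.0204·12.0000] = 0.5763; exercise value = 0.0000 ≤ continuation, so V_0 = 0.5763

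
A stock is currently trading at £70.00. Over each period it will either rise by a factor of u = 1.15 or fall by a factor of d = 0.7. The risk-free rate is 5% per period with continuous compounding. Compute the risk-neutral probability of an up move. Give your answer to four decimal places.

Risk-neutral probability p = (e^0.05 − 0.7)/(1.15 − 0.7) = 0.3513/0.4500 = 0.7806

p = 0.7806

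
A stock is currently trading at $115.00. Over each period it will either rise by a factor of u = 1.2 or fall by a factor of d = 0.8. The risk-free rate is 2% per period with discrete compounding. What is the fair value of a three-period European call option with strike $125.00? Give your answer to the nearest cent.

Risk-neutral probability p = (1 + 0.02 − 0.8)/(1.2 − 0.8) = 0.2200/0.4000 = 0.5500
Terminal stock prices: S_uuu = 198.7, S_uud = 132.5, S_udd = 88.32, S_ddd = 58.88
Terminal payoffs (S − K): max(73.72, 0) = 73.72, max(7.48, 0) = 7.48, max(-36.68, 0) = 0, max(-66.12, 0) = 0
Node uu (S = 165.6): V_uu = 1/1.02·[0.5500·73.7200 + 0.4500·7.4800] = 43.0510
Node ud (S = 110.4): V_ud = 1/1.02·[0.5500·7.4800 + 0.4500·0.0000] = 4.0333
Node dd (S = 73.6): V_dd = 1/1.02·[0.5500·0.0000 + 0.4500·0.0000] = 0.0000
Node u (S = 138): V_u = 1/1.02·[0.5500·43.0510 + 0.4500·4.0333] = 24.9932
Node d (S = 92): V_d = 1/1.02·[0.5500·4.0333 + 0.4500·0.0000] = 2.1748
Node 0 (S = 115): V_0 = 1/1.02·[0.5500·24.9932 + 0.4500·2.1748] = 14.4362

$14.44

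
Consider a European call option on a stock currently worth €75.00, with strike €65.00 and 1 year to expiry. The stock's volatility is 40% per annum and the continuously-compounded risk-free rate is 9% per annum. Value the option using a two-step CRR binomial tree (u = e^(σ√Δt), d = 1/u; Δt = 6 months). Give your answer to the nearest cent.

€20.51

CRR parameters: u = e^(σ√Δt) = e^(0.4·√0.5) = 1.3269, d = 1/u = 0.7536
Per-period rate: rΔt = 0.09·0.5 = 0.045, so R = e^0.045 = 1.0460
Risk-neutral probability p = (e^0.045 − 0.7536)/(1.3269 − 0.7536) = 0.2924/0.5733 = 0.5100
Terminal stock prices: S_uu = 132, S_ud = 75, S_dd = 42.6
Terminal payoffs (S − K): max(67.05, 0) = 67.05, max(10, 0) = 10, max(-22.4, 0) = 0
Node u (S = 99.52): V_u = e^(−0.045)·[0.5100·67.0491 + 0.4900·10.0000] = 37.3774
Node d (S = 56.52): V_d = e^(−0.045)·[0.5100·10.0000 + 0.4900·0.0000] = 4.8761
Node 0 (S = 75): V_0 = e^(−0.045)·[0.5100·37.3774 + 0.4900·4.8761] = 20.5093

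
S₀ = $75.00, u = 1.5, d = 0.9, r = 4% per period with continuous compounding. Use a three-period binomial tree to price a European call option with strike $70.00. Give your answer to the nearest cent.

Risk-neutral probability p = (e^0.04 − 0.9)/(1.5 − 0.9) = 0.1408/0.6000 = 0.2347
Terminal stock prices: S_uuu = 253.1, S_uud = 151.9, S_udd = 91.12, S_ddd = 54.68
Terminal payoffs (S − K): max(183.1, 0) = 183.1, max(81.88, 0) = 81.88, max(21.12, 0) = 21.12, max(-15.32, 0) = 0
Node uu (S = 168.8): V_uu = e^(−0.04)·[0.2347·183.1250 + 0.7653·81.8750] = 101.4947
Node ud (S = 101.2): V_ud = e^(−0.04)·[0.2347·81.8750 + 0.7653·21.1250] = 33.9947
Node dd (S = 60.75): V_dd = e^(−0.04)·[0.2347·21.1250 + 0.7653·0.0000] = 4.7633
Node u (S = 112.5): V_u = e^(−0.04)·[0.2347·101.4947 + 0.7653·33.9947] = 47.8819
Node d (S = 67.5): V_d = e^(−0.04)·[0.2347·33.9947 + 0.7653·4.7633] = 11.1677
Node 0 (S = 75): V_0 = e^(−0.04)·[0.2347·47.8819 + 0.7653·11.1677] = 19.0082

$19.01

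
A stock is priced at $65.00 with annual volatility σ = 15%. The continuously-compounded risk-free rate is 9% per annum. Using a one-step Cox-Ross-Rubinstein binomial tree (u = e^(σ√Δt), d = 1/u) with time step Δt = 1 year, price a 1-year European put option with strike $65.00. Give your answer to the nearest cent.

CRR parameters: u = e^(σ√Δt) = e^(0.15·√1) = 1.1618, d = 1/u = 0.8607
Per-period rate: rΔt = 0.09·1 = 0.09, so R = e^0.09 = 1.0942
Risk-neutral probability p = (e^0.09 − 0.8607)/(1.1618 − 0.8607) = 0.2335/0.3011 = 0.7753
Terminal stock prices: S_u = 75.52, S_d = 55.95
Terminal payoffs (K − S): max(-10.52, 0) = 0, max(9.054, 0) = 9.054
Node 0 (S = 65): V_0 = e^(−0.09)·[0.7753·0.0000 + 0.2247·9.0540] = 1.8592

$1.86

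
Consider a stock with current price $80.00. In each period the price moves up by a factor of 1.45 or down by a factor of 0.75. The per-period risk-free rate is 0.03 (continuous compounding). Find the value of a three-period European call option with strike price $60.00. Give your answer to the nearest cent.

$30.33

Risk-neutral probability p = (e^0.03 − 0.75)/(1.45 − 0.75) = 0.2805/0.7000 = 0.4006
Terminal stock prices: S_uuu = 243.9, S_uud = 126.1, S_udd = 65.25, S_ddd = 33.75
Terminal payoffs (S − K): max(183.9, 0) = 183.9, max(66.15, 0) = 66.15, max(5.25, 0) = 5.25, max(-26.25, 0) = 0
Node uu (S = 168.2): V_uu = e^(−0.03)·[0.4006·183.8900 + 0.5994·66.1500] = 109.9733
Node ud (S = 87): V_ud = e^(−0.03)·[0.4006·66.1500 + 0.5994·5.2500] = 28.7733
Node dd (S = 45): V_dd = e^(−0.03)·[0.4006·5.2500 + 0.5994·0.0000] = 2.0412
Node u (S = 116): V_u = e^(−0.03)·[0.4006·109.9733 + 0.5994·28.7733] = 59.4941
Node d (S = 60): V_d = e^(−0.03)·[0.4006·28.7733 + 0.5994·2.0412] = 12.3746
Node 0 (S = 80): V_0 = e^(−0.03)·[0.4006·59.4941 + 0.5994·12.3746] = 30.3293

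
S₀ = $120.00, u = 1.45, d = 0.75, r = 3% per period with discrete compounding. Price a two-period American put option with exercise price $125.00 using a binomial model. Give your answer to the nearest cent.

$20.39

Risk-neutral probability p = (1 + 0.03 − 0.75)/(1.45 − 0.75) = 0.2800/0.7000 = 0.4000
Terminal stock prices: S_uu = 252.3, S_ud = 130.5, S_dd = 67.5
Terminal payoffs (K − S): max(-127.3, 0) = 0, max(-5.5, 0) = 0, max(57.5, 0) = 57.5
Node u (S = 174): continuation = 1/1.03·[0.4000·0.0000 + 0.6000·0.0000] = 0.0000; exercise value = 0.0000 ≤ continuation, so V_u = 0.0000
Node d (S = 90): continuation = 1/1.03·[0.4000·0.0000 + 0.6000·57.5000] = 33.4951; exercise value = 35.0000 > continuation, so V_d = 35.0000 (exercise)
Node 0 (S = 120): continuation = 1/1.03·[0.4000·0.0000 + 0.6000·35.0000] = 20.3883; exercise value = 5.0000 ≤ continuation, so V_0 = 20.3883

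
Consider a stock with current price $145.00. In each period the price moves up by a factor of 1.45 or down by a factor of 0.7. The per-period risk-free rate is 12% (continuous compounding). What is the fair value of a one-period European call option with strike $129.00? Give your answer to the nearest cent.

Risk-neutral probability p = (e^0.12 − 0.7)/(1.45 − 0.7) = 0.4275/0.7500 = 0.5700
Terminal stock prices: S_u = 210.2, S_d = 101.5
Terminal payoffs (S − K): max(81.25, 0) = 81.25, max(-27.5, 0) = 0
Node 0 (S = 145): V_0 = e^(−0.12)·[0.5700·81.2500 + 0.4300·0.0000] = 41.0752

$41.08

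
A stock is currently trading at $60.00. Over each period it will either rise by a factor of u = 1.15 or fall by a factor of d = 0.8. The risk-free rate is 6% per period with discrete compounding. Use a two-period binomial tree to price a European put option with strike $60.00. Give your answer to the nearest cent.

Risk-neutral probability p = (1 + 0.06 − 0.8)/(1.15 − 0.8) = 0.2600/0.3500 = 0.7429
Terminal stock prices: S_uu = 79.35, S_ud = 55.2, S_dd = 38.4
Terminal payoffs (K − S): max(-19.35, 0) = 0, max(4.8, 0) = 4.8, max(21.6, 0) = 21.6
Node u (S = 69): V_u = 1/1.06·[0.7429·0.0000 + 0.2571·4.8000] = 1.1644
Node d (S = 48): V_d = 1/1.06·[0.7429·4.8000 + 0.2571·21.6000] = 8.6038
Node 0 (S = 60): V_0 = 1/1.06·[0.7429·1.1644 + 0.2571·8.6038] = 2.9032

$2.90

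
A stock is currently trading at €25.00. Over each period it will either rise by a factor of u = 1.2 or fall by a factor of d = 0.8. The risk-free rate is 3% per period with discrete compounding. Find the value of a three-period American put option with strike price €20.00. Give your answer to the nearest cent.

Risk-neutral probability p = (1 + 0.03 − 0.8)/(1.2 − 0.8) = 0.2300/0.4000 = 0.5750
Terminal stock prices: S_uuu = 43.2, S_uud = 28.8, S_udd = 19.2, S_ddd = 12.8
Terminal payoffs (K − S): max(-23.2, 0) = 0, max(-8.8, 0) = 0, max(0.8, 0) = 0.8, max(7.2, 0) = 7.2
Node uu (S = 36): continuation = 1/1.03·[0.5750·0.0000 + 0.4250·0.0000] = 0.0000; exercise value = 0.0000 ≤ continuation, so V_uu = 0.0000
Node ud (S = 24): continuation = 1/1.03·[0.5750·0.0000 + 0.4250·0.8000] = 0.3301; exercise value = 0.0000 ≤ continuation, so V_ud = 0.3301
Node dd (S = 16): continuation = 1/1.03·[0.5750·0.8000 + 0.4250·7.2000] = 3.4175; exercise value = 4.0000 > continuation, so V_dd = 4.0000 (exercise)
Node u (S = 30): continuation = 1/1.03·[0.5750·0.0000 + 0.4250·0.3301] = 0.1362; exercise value = 0.0000 ≤ continuation, so V_u = 0.1362
Node d (S = 20): continuation = 1/1.03·[0.5750·0.3301 + 0.4250·4.0000] = 1.8348; exercise value = 0.0000 ≤ continuation, so V_d = 1.8348
Node 0 (S = 25): continuation = 1/1.03·[0.5750·0.1362 + 0.4250·1.8348] = 0.8331; exercise value = 0.0000 ≤ continuation, so V_0 = 0.8331

€0.83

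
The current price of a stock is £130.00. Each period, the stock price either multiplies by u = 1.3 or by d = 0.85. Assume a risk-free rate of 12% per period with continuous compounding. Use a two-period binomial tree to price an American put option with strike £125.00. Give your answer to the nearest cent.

£4.93

Risk-neutral probability p = (e^0.12 − 0.85)/(1.3 − 0.85) = 0.2775/0.4500 = 0.6167
Terminal stock prices: S_uu = 219.7, S_ud = 143.7, S_dd = 93.92
Terminal payoffs (K − S): max(-94.7, 0) = 0, max(-18.65, 0) = 0, max(31.08, 0) = 31.08
Node u (S = 169): continuation = e^(−0.12)·[0.6167·0.0000 + 0.3833·0.0000] = 0.0000; exercise value = 0.0000 ≤ continuation, so V_u = 0.0000
Node d (S = 110.5): continuation = e^(−0.12)·[0.6167·0.0000 + 0.3833·31.0750] = 10.5653; exercise value = 14.5000 > continuation, so V_d = 14.5000 (exercise)
Node 0 (S = 130): continuation = e^(−0.12)·[0.6167·0.0000 + 0.3833·14.5000] = 4.9299; exercise value = 0.0000 ≤ continuation, so V_0 = 4.9299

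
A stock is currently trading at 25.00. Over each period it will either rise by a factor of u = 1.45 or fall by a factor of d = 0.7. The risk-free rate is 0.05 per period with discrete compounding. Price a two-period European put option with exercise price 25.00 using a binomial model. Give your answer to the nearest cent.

3.29

Risk-neutral probability p = (1 + 0.05 − 0.7)/(1.45 − 0.7) = 0.3500/0.7500 = 0.4667
Terminal stock prices: S_uu = 52.56, S_ud = 25.38, S_dd = 12.25
Terminal payoffs (K − S): max(-27.56, 0) = 0, max(-0.375, 0) = 0, max(12.75, 0) = 12.75
Node u (S = 36.25): V_u = 1/1.05·[0.4667·0.0000 + 0.5333·0.0000] = 0.0000
Node d (S = 17.5): V_d = 1/1.05·[0.4667·0.0000 + 0.5333·12.7500] = 6.4762
Node 0 (S = 25): V_0 = 1/1.05·[0.4667·0.0000 + 0.5333·6.4762] = 3.2895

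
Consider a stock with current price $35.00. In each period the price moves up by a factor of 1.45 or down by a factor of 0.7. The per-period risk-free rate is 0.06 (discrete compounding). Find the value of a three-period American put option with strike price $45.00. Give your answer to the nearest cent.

Risk-neutral probability p = (1 + 0.06 − 0.7)/(1.45 − 0.7) = 0.3600/0.7500 = 0.4800
Terminal stock prices: S_uuu = 106.7, S_uud = 51.51, S_udd = 24.87, S_ddd = 12
Terminal payoffs (K − S): max(-61.7, 0) = 0, max(-6.511, 0) = 0, max(20.13, 0) = 20.13, max(33, 0) = 33
Node uu (S = 73.59): continuation = 1/1.06·[0.4800·0.0000 + 0.5200·0.0000] = 0.0000; exercise value = 0.0000 ≤ continuation, so V_uu = 0.0000
Node ud (S = 35.52): continuation = 1/1.06·[0.4800·0.0000 + 0.5200·20.1325] = 9.8763; exercise value = 9.4750 ≤ continuation, so V_ud = 9.8763
Node dd (S = 17.15): continuation = 1/1.06·[0.4800·20.1325 + 0.5200·32.9950] = 25.3028; exercise value = 27.8500 > continuation, so V_dd = 27.8500 (exercise)
Node u (S = 50.75): continuation = 1/1.06·[0.4800·0.0000 + 0.5200·9.8763] = 4.8450; exercise value = 0.0000 ≤ continuation, so V_u = 4.8450
Node d (S = 24.5): continuation = 1/1.06·[0.4800·9.8763 + 0.5200·27.8500] = 18.1346; exercise value = 20.5000 > continuation, so V_d = 20.5000 (exercise)
Node 0 (S = 35): continuation = 1/1.06·[0.4800·4.8450 + 0.5200·20.5000] = 12.2506; exercise value = 10.0000 ≤ continuation, so V_0 = 12.2506

$12.25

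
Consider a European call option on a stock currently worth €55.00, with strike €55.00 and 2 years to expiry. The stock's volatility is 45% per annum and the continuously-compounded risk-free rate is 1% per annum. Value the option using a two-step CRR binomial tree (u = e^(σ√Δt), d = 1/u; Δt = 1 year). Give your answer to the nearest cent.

CRR parameters: u = e^(σ√Δt) = e^(0.45·√1) = 1.5683, d = 1/u = 0.6376
Per-period rate: rΔt = 0.01·1 = 0.01, so R = e^0.01 = 1.0101
Risk-neutral probability p = (e^0.01 − 0.6376)/(1.5683 − 0.6376) = 0.3724/0.9307 = 0.4002
Terminal stock prices: S_uu = 135.3, S_ud = 55, S_dd = 22.36
Terminal payoffs (S − K): max(80.28, 0) = 80.28, max(0, 0) = 0, max(-32.64, 0) = 0
Node u (S = 86.26): V_u = e^(−0.01)·[0.4002·80.2782 + 0.5998·0.0000] = 31.8044
Node d (S = 35.07): V_d = e^(−0.01)·[0.4002·0.0000 + 0.5998·0.0000] = 0.0000
Node 0 (S = 55): V_0 = e^(−0.01)·[0.4002·31.8044 + 0.5998·0.0000] = 12.6002

€12.60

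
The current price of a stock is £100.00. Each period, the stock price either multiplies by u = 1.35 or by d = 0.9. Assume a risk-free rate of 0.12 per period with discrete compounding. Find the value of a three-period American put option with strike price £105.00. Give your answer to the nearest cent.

£6.85

Risk-neutral probability p = (1 + 0.12 − 0.9)/(1.35 − 0.9) = 0.2200/0.4500 = 0.4889
Terminal stock prices: S_uuu = 246, S_uud = 164, S_udd = 109.4, S_ddd = 72.9
Terminal payoffs (K − S): max(-141, 0) = 0, max(-59.03, 0) = 0, max(-4.35, 0) = 0, max(32.1, 0) = 32.1
Node uu (S = 182.3): continuation = 1/1.12·[0.4889·0.0000 + 0.5111·0.0000] = 0.0000; exercise value = 0.0000 ≤ continuation, so V_uu = 0.0000
Node ud (S = 121.5): continuation = 1/1.12·[0.4889·0.0000 + 0.5111·0.0000] = 0.0000; exercise value = 0.0000 ≤ continuation, so V_ud = 0.0000
Node dd (S = 81): continuation = 1/1.12·[0.4889·0.0000 + 0.5111·32.1000] = 14.6488; exercise value = 24.0000 > continuation, so V_dd = 24.0000 (exercise)
Node u (S = 135): continuation = 1/1.12·[0.4889·0.0000 + 0.5111·0.0000] = 0.0000; exercise value = 0.0000 ≤ continuation, so V_u = 0.0000
Node d (S = 90): continuation = 1/1.12·[0.4889·0.0000 + 0.5111·24.0000] = 10.9524; exercise value = 15.0000 > continuation, so V_d = 15.0000 (exercise)
Node 0 (S = 100): continuation = 1/1.12·[0.4889·0.0000 + 0.5111·15.0000] = 6.8452; exercise value = 5.0000 ≤ continuation, so V_0 = 6.8452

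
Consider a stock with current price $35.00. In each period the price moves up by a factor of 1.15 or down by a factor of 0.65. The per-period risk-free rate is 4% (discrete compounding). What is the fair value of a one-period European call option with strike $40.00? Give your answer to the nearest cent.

Risk-neutral probability p = (1 + 0.04 − 0.65)/(1.15 − 0.65) = 0.3900/0.5000 = 0.7800
Terminal stock prices: S_u = 40.25, S_d = 22.75
Terminal payoffs (S − K): max(0.25, 0) = 0.25, max(-17.25, 0) = 0
Node 0 (S = 35): V_0 = 1/1.04·[0.7800·0.2500 + 0.2200·0.0000] = 0.1875

$0.19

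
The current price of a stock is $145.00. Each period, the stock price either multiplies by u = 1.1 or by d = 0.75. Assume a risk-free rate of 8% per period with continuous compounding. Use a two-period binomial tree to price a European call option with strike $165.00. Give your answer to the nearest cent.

Risk-neutral probability p = (e^0.08 − 0.75)/(1.1 − 0.75) = 0.3333/0.3500 = 0.9522
Terminal stock prices: S_uu = 175.5, S_ud = 119.6, S_dd = 81.56
Terminal payoffs (S − K): max(10.45, 0) = 10.45, max(-45.38, 0) = 0, max(-83.44, 0) = 0
Node u (S = 159.5): V_u = e^(−0.08)·[0.9522·10.4500 + 0.0478·0.0000] = 9.1859
Node d (S = 108.8): V_d = e^(−0.08)·[0.9522·0.0000 + 0.0478·0.0000] = 0.0000
Node 0 (S = 145): V_0 = e^(−0.08)·[0.9522·9.1859 + 0.0478·0.0000] = 8.0748

$8.07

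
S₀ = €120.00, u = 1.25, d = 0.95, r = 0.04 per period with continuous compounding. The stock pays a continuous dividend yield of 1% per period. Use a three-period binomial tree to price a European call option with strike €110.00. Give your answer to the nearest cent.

Per-period risk-free factor R = e^0.04 = 1.0408; dividend-adjusted growth = e^(0.04−0.01) = 1.0305.
Risk-neutral probability p = (1.0305 − 0.95)/(1.25 − 0.95) = 0.0805/0.3000 = 0.2682
Terminal stock prices: S_uuu = 234.4, S_uud = 178.1, S_udd = 135.4, S_ddd = 102.9
Terminal payoffs (S − K): max(124.4, 0) = 124.4, max(68.12, 0) = 68.12, max(25.38, 0) = 25.38, max(-7.115, 0) = 0
Node uu (S = 187.5): V_uu = e^(−0.04)·[0.2682·124.3750 + 0.7318·68.1250] = 79.9475
Node ud (S = 142.5): V_ud = e^(−0.04)·[0.2682·68.1250 + 0.7318·25.3750] = 35.3953
Node dd (S = 108.3): V_dd = e^(−0.04)·[0.2682·25.3750 + 0.7318·0.0000] = 6.5383
Node u (S = 150): V_u = e^(−0.04)·[0.2682·79.9475 + 0.7318·35.3953] = 45.4870
Node d (S = 114): V_d = e^(−0.04)·[0.2682·35.3953 + 0.7318·6.5383] = 13.7174
Node 0 (S = 120): V_0 = e^(−0.04)·[0.2682·45.4870 + 0.7318·13.7174] = 21.3655

€21.37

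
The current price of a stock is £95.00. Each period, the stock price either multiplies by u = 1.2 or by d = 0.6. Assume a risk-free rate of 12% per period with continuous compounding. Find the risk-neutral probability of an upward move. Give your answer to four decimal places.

Risk-neutral probability p = (e^0.12 − 0.6)/(1.2 − 0.6) = 0.5275/0.6000 = 0.8792

p = 0.8792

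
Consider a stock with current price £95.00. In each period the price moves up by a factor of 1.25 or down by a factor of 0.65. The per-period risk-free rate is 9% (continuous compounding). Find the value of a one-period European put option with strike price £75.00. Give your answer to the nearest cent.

£3.14

Risk-neutral probability p = (e^0.09 − 0.65)/(1.25 − 0.65) = 0.4442/0.6000 = 0.7403
Terminal stock prices: S_u = 118.8, S_d = 61.75
Terminal payoffs (K − S): max(-43.75, 0) = 0, max(13.25, 0) = 13.25
Node 0 (S = 95): V_0 = e^(−0.09)·[0.7403·0.0000 + 0.2597·13.2500] = 3.1450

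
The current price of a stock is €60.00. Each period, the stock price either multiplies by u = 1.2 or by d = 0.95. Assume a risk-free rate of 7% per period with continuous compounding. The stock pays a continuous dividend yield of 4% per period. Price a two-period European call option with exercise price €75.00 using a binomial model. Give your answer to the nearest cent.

Per-period risk-free factor R = e^0.07 = 1.0725; dividend-adjusted growth = e^(0.07−0.04) = 1.0305.
Risk-neutral probability p = (1.0305 − 0.95)/(1.2 − 0.95) = 0.0805/0.2500 = 0.3218
Terminal stock prices: S_uu = 86.4, S_ud = 68.4, S_dd = 54.15
Terminal payoffs (S − K): max(11.4, 0) = 11.4, max(-6.6, 0) = 0, max(-20.85, 0) = 0
Node u (S = 72): V_u = e^(−0.07)·[0.3218·11.4000 + 0.6782·0.0000] = 3.4207
Node d (S = 57): V_d = e^(−0.07)·[0.3218·0.0000 + 0.6782·0.0000] = 0.0000
Node 0 (S = 60): V_0 = e^(−0.07)·[0.3218·3.4207 + 0.6782·0.0000] = 1.0264

€1.03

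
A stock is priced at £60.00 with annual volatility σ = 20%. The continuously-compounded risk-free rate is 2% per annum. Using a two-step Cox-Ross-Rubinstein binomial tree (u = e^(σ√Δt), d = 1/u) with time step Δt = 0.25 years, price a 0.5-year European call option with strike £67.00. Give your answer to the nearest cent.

£1.56

CRR parameters: u = e^(σ√Δt) = e^(0.2·√0.25) = 1.1052, d = 1/u = 0.9048
Per-period rate: rΔt = 0.02·0.25 = 0.005, so R = e^0.005 = 1.0050
Risk-neutral probability p = (e^0.005 − 0.9048)/(1.1052 − 0.9048) = 0.1002/0.2003 = 0.5000
Terminal stock prices: S_uu = 73.28, S_ud = 60, S_dd = 49.12
Terminal payoffs (S − K): max(6.284, 0) = 6.284, max(-7, 0) = 0, max(-17.88, 0) = 0
Node u (S = 66.31): V_u = e^(−0.005)·[0.5000·6.2842 + 0.5000·0.0000] = 3.1267
Node d (S = 54.29): V_d = e^(−0.005)·[0.5000·0.0000 + 0.5000·0.0000] = 0.0000
Node 0 (S = 60): V_0 = e^(−0.005)·[0.5000·3.1267 + 0.5000·0.0000] = 1.5557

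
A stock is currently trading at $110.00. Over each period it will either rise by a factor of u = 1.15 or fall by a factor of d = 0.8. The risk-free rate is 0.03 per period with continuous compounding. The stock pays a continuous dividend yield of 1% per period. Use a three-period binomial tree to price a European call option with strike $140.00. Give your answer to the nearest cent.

$6.21

Per-period risk-free factor R = e^0.03 = 1.0305; dividend-adjusted growth = e^(0.03−0.01) = 1.0202.
Risk-neutral probability p = (1.0202 − 0.8)/(1.15 − 0.8) = 0.2202/0.3500 = 0.6291
Terminal stock prices: S_uuu = 167.3, S_uud = 116.4, S_udd = 80.96, S_ddd = 56.32
Terminal payoffs (S − K): max(27.3, 0) = 27.3, max(-23.62, 0) = 0, max(-59.04, 0) = 0, max(-83.68, 0) = 0
Node uu (S = 145.5): V_uu = e^(−0.03)·[0.6291·27.2962 + 0.3709·0.0000] = 16.6658
Node ud (S = 101.2): V_ud = e^(−0.03)·[0.6291·0.0000 + 0.3709·0.0000] = 0.0000
Node dd (S = 70.4): V_dd = e^(−0.03)·[0.6291·0.0000 + 0.3709·0.0000] = 0.0000
Node u (S = 126.5): V_u = e^(−0.03)·[0.6291·16.6658 + 0.3709·0.0000] = 10.1753
Node d (S = 88): V_d = e^(−0.03)·[0.6291·0.0000 + 0.3709·0.0000] = 0.0000
Node 0 (S = 110): V_0 = e^(−0.03)·[0.6291·10.1753 + 0.3709·0.0000] = 6.2126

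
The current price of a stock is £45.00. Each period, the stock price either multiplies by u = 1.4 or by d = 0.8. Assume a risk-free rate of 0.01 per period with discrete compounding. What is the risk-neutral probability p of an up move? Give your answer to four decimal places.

Risk-neutral probability p = (1 + 0.01 − 0.8)/(1.4 − 0.8) = 0.2100/0.6000 = 0.3500

p = 0.3500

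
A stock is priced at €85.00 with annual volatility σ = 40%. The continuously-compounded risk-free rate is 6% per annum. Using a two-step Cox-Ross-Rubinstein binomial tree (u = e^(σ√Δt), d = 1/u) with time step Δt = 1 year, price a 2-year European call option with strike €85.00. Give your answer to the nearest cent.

€20.99

CRR parameters: u = e^(σ√Δt) = e^(0.4·√1) = 1.4918, d = 1/u = 0.6703
Per-period rate: rΔt = 0.06·1 = 0.06, so R = e^0.06 = 1.0618
Risk-neutral probability p = (e^0.06 − 0.6703)/(1.4918 − 0.6703) = 0.3915/0.8215 = 0.4766
Terminal stock prices: S_uu = 189.2, S_ud = 85, S_dd = 38.19
Terminal payoffs (S − K): max(104.2, 0) = 104.2, max(0, 0) = 0, max(-46.81, 0) = 0
Node u (S = 126.8): V_u = e^(−0.06)·[0.4766·104.1710 + 0.5234·0.0000] = 46.7551
Node d (S = 56.98): V_d = e^(−0.06)·[0.4766·0.0000 + 0.5234·0.0000] = 0.0000
Node 0 (S = 85): V_0 = e^(−0.06)·[0.4766·46.7551 + 0.5234·0.0000] = 20.9851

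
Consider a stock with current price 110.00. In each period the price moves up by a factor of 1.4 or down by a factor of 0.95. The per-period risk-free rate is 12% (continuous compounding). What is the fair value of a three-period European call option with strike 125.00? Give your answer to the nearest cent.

27.55

Risk-neutral probability p = (e^0.12 − 0.95)/(1.4 − 0.95) = 0.1775/0.4500 = 0.3944
Terminal stock prices: S_uuu = 301.8, S_uud = 204.8, S_udd = 139, S_ddd = 94.31
Terminal payoffs (S − K): max(176.8, 0) = 176.8, max(79.82, 0) = 79.82, max(13.98, 0) = 13.98, max(-30.69, 0) = 0
Node uu (S = 215.6): V_uu = e^(−0.12)·[0.3944·176.8400 + 0.6056·79.8200] = 104.7349
Node ud (S = 146.3): V_ud = e^(−0.12)·[0.3944·79.8200 + 0.6056·13.9850] = 35.4349
Node dd (S = 99.27): V_dd = e^(−0.12)·[0.3944·13.9850 + 0.6056·0.0000] = 4.8924
Node u (S = 154): V_u = e^(−0.12)·[0.3944·104.7349 + 0.6056·35.4349] = 55.6715
Node d (S = 104.5): V_d = e^(−0.12)·[0.3944·35.4349 + 0.6056·4.8924] = 15.0240
Node 0 (S = 110): V_0 = e^(−0.12)·[0.3944·55.6715 + 0.6056·15.0240] = 27.5450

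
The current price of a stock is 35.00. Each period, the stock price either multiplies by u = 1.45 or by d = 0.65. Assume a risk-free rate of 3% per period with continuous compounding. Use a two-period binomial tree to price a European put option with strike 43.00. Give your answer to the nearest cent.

12.01

Risk-neutral probability p = (e^0.03 − 0.65)/(1.45 − 0.65) = 0.3805/0.8000 = 0.4756
Terminal stock prices: S_uu = 73.59, S_ud = 32.99, S_dd = 14.79
Terminal payoffs (K − S): max(-30.59, 0) = 0, max(10.01, 0) = 10.01, max(28.21, 0) = 28.21
Node u (S = 50.75): V_u = e^(−0.03)·[0.4756·0.0000 + 0.5244·10.0125] = 5.0957
Node d (S = 22.75): V_d = e^(−0.03)·[0.4756·10.0125 + 0.5244·28.2125] = 18.9792
Node 0 (S = 35): V_0 = e^(−0.03)·[0.4756·5.0957 + 0.5244·18.9792] = 12.0108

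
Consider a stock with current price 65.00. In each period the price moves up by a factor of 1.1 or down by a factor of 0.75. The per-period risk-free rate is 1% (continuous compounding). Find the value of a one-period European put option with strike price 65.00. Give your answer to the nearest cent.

4.13

Risk-neutral probability p = (e^0.01 − 0.75)/(1.1 − 0.75) = 0.2601/0.3500 = 0.7430
Terminal stock prices: S_u = 71.5, S_d = 48.75
Terminal payoffs (K − S): max(-6.5, 0) = 0, max(16.25, 0) = 16.25
Node 0 (S = 65): V_0 = e^(−0.01)·[0.7430·0.0000 + 0.2570·16.2500] = 4.1347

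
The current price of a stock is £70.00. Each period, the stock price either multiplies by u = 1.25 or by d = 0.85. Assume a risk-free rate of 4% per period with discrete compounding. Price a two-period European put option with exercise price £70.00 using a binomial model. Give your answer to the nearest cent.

Risk-neutral probability p = (1 + 0.04 − 0.85)/(1.25 − 0.85) = 0.1900/0.4000 = 0.4750
Terminal stock prices: S_uu = 109.4, S_ud = 74.38, S_dd = 50.57
Terminal payoffs (K − S): max(-39.38, 0) = 0, max(-4.375, 0) = 0, max(19.43, 0) = 19.43
Node u (S = 87.5): V_u = 1/1.04·[0.4750·0.0000 + 0.5250·0.0000] = 0.0000
Node d (S = 59.5): V_d = 1/1.04·[0.4750·0.0000 + 0.5250·19.4250] = 9.8059
Node 0 (S = 70): V_0 = 1/1.04·[0.4750·0.0000 + 0.5250·9.8059] = 4.9501

£4.95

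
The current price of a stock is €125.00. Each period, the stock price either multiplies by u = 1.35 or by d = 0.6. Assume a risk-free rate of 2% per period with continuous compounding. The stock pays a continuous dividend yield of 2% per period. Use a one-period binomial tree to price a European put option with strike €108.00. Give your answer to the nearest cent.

Per-period risk-free factor R = e^0.02 = 1.0202; dividend-adjusted growth = e^(0.02−0.02) = 1.0000.
Risk-neutral probability p = (1.0000 − 0.6)/(1.35 − 0.6) = 0.4000/0.7500 = 0.5333
Terminal stock prices: S_u = 168.8, S_d = 75
Terminal payoffs (K − S): max(-60.75, 0) = 0, max(33, 0) = 33
Node 0 (S = 125): V_0 = e^(−0.02)·[0.5333·0.0000 + 0.4667·33.0000] = 15.0951

€15.10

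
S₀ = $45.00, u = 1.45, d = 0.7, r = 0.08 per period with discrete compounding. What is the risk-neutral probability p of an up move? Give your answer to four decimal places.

p = 0.5067

Risk-neutral probability p = (1 + 0.08 − 0.7)/(1.45 − 0.7) = 0.3800/0.7500 = 0.5067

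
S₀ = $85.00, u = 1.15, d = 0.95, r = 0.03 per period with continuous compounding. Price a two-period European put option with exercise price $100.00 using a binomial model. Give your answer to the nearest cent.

Risk-neutral probability p = (e^0.03 − 0.95)/(1.15 − 0.95) = 0.0805/0.2000 = 0.4023
Terminal stock prices: S_uu = 112.4, S_ud = 92.86, S_dd = 76.71
Terminal payoffs (K − S): max(-12.41, 0) = 0, max(7.138, 0) = 7.138, max(23.29, 0) = 23.29
Node u (S = 97.75): V_u = e^(−0.03)·[0.4023·0.0000 + 0.5977·7.1375] = 4.1402
Node d (S = 80.75): V_d = e^(−0.03)·[0.4023·7.1375 + 0.5977·23.2875] = 16.2946
Node 0 (S = 85): V_0 = e^(−0.03)·[0.4023·4.1402 + 0.5977·16.2946] = 11.0681

$11.07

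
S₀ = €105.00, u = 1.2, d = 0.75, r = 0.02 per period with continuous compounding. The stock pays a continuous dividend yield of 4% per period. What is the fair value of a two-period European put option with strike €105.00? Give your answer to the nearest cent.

€15.57

Per-period risk-free factor R = e^0.02 = 1.0202; dividend-adjusted growth = e^(0.02−0.04) = 0.9802.
Risk-neutral probability p = (0.9802 − 0.75)/(1.2 − 0.75) = 0.2302/0.4500 = 0.5116
Terminal stock prices: S_uu = 151.2, S_ud = 94.5, S_dd = 59.06
Terminal payoffs (K − S): max(-46.2, 0) = 0, max(10.5, 0) = 10.5, max(45.94, 0) = 45.94
Node u (S = 126): V_u = e^(−0.02)·[0.5116·0.0000 + 0.4884·10.5000] = 5.0271
Node d (S = 78.75): V_d = e^(−0.02)·[0.5116·10.5000 + 0.4884·45.9375] = 27.2587
Node 0 (S = 105): V_0 = e^(−0.02)·[0.5116·5.0271 + 0.4884·27.2587] = 15.5715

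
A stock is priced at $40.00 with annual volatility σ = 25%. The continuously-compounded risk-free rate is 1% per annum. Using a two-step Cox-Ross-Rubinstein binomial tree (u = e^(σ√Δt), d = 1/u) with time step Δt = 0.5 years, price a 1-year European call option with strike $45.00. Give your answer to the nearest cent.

$2.62

CRR parameters: u = e^(σ√Δt) = e^(0.25·√0.5) = 1.1934, d = 1/u = 0.8380
Per-period rate: rΔt = 0.01·0.5 = 0.005, so R = e^0.005 = 1.0050
Risk-neutral probability p = (e^0.005 − 0.8380)/(1.1934 − 0.8380) = 0.1670/0.3554 = 0.4700
Terminal stock prices: S_uu = 56.96, S_ud = 40, S_dd = 28.09
Terminal payoffs (S − K): max(11.96, 0) = 11.96, max(-5, 0) = 0, max(-16.91, 0) = 0
Node u (S = 47.73): V_u = e^(−0.005)·[0.4700·11.9648 + 0.5300·0.0000] = 5.5957
Node d (S = 33.52): V_d = e^(−0.005)·[0.4700·0.0000 + 0.5300·0.0000] = 0.0000
Node 0 (S = 40): V_0 = e^(−0.005)·[0.4700·5.5957 + 0.5300·0.0000] = 2.6170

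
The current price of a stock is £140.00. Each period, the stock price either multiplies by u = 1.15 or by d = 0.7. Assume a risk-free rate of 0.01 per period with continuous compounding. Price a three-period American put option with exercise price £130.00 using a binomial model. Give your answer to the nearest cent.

£13.54

Risk-neutral probability p = (e^0.01 − 0.7)/(1.15 − 0.7) = 0.3101/0.4500 = 0.6890
Terminal stock prices: S_uuu = 212.9, S_uud = 129.6, S_udd = 78.89, S_ddd = 48.02
Terminal payoffs (K − S): max(-82.92, 0) = 0, max(0.395, 0) = 0.395, max(51.11, 0) = 51.11, max(81.98, 0) = 81.98
Node uu (S = 185.1): continuation = e^(−0.01)·[0.6890·0.0000 + 0.3110·0.3950] = 0.1216; exercise value = 0.0000 ≤ continuation, so V_uu = 0.1216
Node ud (S = 112.7): continuation = e^(−0.01)·[0.6890·0.3950 + 0.3110·51.1100] = 16.0065; exercise value = 17.3000 > continuation, so V_ud = 17.3000 (exercise)
Node dd (S = 68.6): continuation = e^(−0.01)·[0.6890·51.1100 + 0.3110·81.9800] = 60.1065; exercise value = 61.4000 > continuation, so V_dd = 61.4000 (exercise)
Node u (S = 161): continuation = e^(−0.01)·[0.6890·0.1216 + 0.3110·17.3000] = 5.4097; exercise value = 0.0000 ≤ continuation, so V_u = 5.4097
Node d (S = 98): continuation = e^(−0.01)·[0.6890·17.3000 + 0.3110·61.4000] = 30.7065; exercise value = 32.0000 > continuation, so V_d = 32.0000 (exercise)
Node 0 (S = 140): continuation = e^(−0.01)·[0.6890·5.4097 + 0.3110·32.0000] = 13.5432; exercise value = 0.0000 ≤ continuation, so V_0 = 13.5432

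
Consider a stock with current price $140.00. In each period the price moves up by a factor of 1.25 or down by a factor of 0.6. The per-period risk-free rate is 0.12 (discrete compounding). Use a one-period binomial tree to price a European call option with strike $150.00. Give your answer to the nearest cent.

$17.86

Risk-neutral probability p = (1 + 0.12 − 0.6)/(1.25 − 0.6) = 0.5200/0.6500 = 0.8000
Terminal stock prices: S_u = 175, S_d = 84
Terminal payoffs (S − K): max(25, 0) = 25, max(-66, 0) = 0
Node 0 (S = 140): V_0 = 1/1.12·[0.8000·25.0000 + 0.2000·0.0000] = 17.8571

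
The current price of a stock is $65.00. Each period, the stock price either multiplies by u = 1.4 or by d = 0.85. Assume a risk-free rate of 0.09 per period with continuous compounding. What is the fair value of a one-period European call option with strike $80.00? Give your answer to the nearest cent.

Risk-neutral probability p = (e^0.09 − 0.85)/(1.4 − 0.85) = 0.2442/0.5500 = 0.4440
Terminal stock prices: S_u = 91, S_d = 55.25
Terminal payoffs (S − K): max(11, 0) = 11, max(-24.75, 0) = 0
Node 0 (S = 65): V_0 = e^(−0.09)·[0.4440·11.0000 + 0.5560·0.0000] = 4.4632

$4.46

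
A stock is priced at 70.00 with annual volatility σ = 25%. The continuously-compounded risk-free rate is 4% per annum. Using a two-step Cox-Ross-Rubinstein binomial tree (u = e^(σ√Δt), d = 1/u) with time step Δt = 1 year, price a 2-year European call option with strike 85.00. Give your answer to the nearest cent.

CRR parameters: u = e^(σ√Δt) = e^(0.25·√1) = 1.2840, d = 1/u = 0.7788
Per-period rate: rΔt = 0.04·1 = 0.04, so R = e^0.04 = 1.0408
Risk-neutral probability p = (e^0.04 − 0.7788)/(1.2840 − 0.7788) = 0.2620/0.5052 = 0.5186
Terminal stock prices: S_uu = 115.4, S_ud = 70, S_dd = 42.46
Terminal payoffs (S − K): max(30.41, 0) = 30.41, max(-15, 0) = 0, max(-42.54, 0) = 0
Node u (S = 89.88): V_u = e^(−0.04)·[0.5186·30.4105 + 0.4814·0.0000] = 15.1525
Node d (S = 54.52): V_d = e^(−0.04)·[0.5186·0.0000 + 0.4814·0.0000] = 0.0000
Node 0 (S = 70): V_0 = e^(−0.04)·[0.5186·15.1525 + 0.4814·0.0000] = 7.5500

7.55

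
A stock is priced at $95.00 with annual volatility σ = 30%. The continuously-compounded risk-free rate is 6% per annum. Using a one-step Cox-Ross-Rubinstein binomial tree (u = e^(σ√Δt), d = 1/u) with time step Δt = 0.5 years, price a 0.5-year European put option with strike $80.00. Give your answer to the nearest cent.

CRR parameters: u = e^(σ√Δt) = e^(0.3·√0.5) = 1.2363, d = 1/u = 0.8089
Per-period rate: rΔt = 0.06·0.5 = 0.03, so R = e^0.03 = 1.0305
Risk-neutral probability p = (e^0.03 − 0.8089)/(1.2363 − 0.8089) = 0.2216/0.4275 = 0.5184
Terminal stock prices: S_u = 117.4, S_d = 76.84
Terminal payoffs (K − S): max(-37.45, 0) = 0, max(3.159, 0) = 3.159
Node 0 (S = 95): V_0 = e^(−0.03)·[0.5184·0.0000 + 0.4816·3.1585] = 1.4761

$1.48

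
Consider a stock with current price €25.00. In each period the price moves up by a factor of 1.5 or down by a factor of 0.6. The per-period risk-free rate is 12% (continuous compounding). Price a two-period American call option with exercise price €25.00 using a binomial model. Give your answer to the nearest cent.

Risk-neutral probability p = (e^0.12 − 0.6)/(1.5 − 0.6) = 0.5275/0.9000 = 0.5861
Terminal stock prices: S_uu = 56.25, S_ud = 22.5, S_dd = 9
Terminal payoffs (S − K): max(31.25, 0) = 31.25, max(-2.5, 0) = 0, max(-16, 0) = 0
Node u (S = 37.5): continuation = e^(−0.12)·[0.5861·31.2500 + 0.4139·0.0000] = 16.2447; exercise value = 12.5000 ≤ continuation, so V_u = 16.2447
Node d (S = 15): continuation = e^(−0.12)·[0.5861·0.0000 + 0.4139·0.0000] = 0.0000; exercise value = 0.0000 ≤ continuation, so V_d = 0.0000
Node 0 (S = 25): continuation = e^(−0.12)·[0.5861·16.2447 + 0.4139·0.0000] = 8.4445; exercise value = 0.0000 ≤ continuation, so V_0 = 8.4445

€8.44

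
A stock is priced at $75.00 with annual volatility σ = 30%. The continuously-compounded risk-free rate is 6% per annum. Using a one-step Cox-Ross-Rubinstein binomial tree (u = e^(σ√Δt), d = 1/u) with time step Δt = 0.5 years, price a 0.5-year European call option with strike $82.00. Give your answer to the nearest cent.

$5.39

CRR parameters: u = e^(σ√Δt) = e^(0.3·√0.5) = 1.2363, d = 1/u = 0.8089
Per-period rate: rΔt = 0.06·0.5 = 0.03, so R = e^0.03 = 1.0305
Risk-neutral probability p = (e^0.03 − 0.8089)/(1.2363 − 0.8089) = 0.2216/0.4275 = 0.5184
Terminal stock prices: S_u = 92.72, S_d = 60.66
Terminal payoffs (S − K): max(10.72, 0) = 10.72, max(-21.34, 0) = 0
Node 0 (S = 75): V_0 = e^(−0.03)·[0.5184·10.7233 + 0.4816·0.0000] = 5.3948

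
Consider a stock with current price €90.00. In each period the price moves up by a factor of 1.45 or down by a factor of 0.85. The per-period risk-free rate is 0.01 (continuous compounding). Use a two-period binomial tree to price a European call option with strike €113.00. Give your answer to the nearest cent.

Risk-neutral probability p = (e^0.01 − 0.85)/(1.45 − 0.85) = 0.1601/0.6000 = 0.2668
Terminal stock prices: S_uu = 189.2, S_ud = 110.9, S_dd = 65.02
Terminal payoffs (S − K): max(76.22, 0) = 76.22, max(-2.075, 0) = 0, max(-47.98, 0) = 0
Node u (S = 130.5): V_u = e^(−0.01)·[0.2668·76.2250 + 0.7332·0.0000] = 20.1307
Node d (S = 76.5): V_d = e^(−0.01)·[0.2668·0.0000 + 0.7332·0.0000] = 0.0000
Node 0 (S = 90): V_0 = e^(−0.01)·[0.2668·20.1307 + 0.7332·0.0000] = 5.3164

€5.32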